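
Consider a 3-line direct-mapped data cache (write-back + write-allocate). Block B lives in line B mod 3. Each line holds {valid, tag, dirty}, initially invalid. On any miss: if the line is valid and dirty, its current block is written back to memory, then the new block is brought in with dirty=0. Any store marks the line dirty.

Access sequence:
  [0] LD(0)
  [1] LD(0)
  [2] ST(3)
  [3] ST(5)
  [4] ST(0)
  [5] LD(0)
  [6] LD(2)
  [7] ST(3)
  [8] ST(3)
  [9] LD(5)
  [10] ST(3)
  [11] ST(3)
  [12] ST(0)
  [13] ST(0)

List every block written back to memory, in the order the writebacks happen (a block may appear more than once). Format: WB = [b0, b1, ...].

WB = [3, 5, 0, 3]

0: R B0 → L0 miss [-]
1: R B0 → L0 hit [-]
2: W B3 → L0 miss [D]
3: W B5 → L2 miss [D]
4: W B0 → L0 miss wb→B3 [D]
5: R B0 → L0 hit [D]
6: R B2 → L2 miss wb→B5 [-]
7: W B3 → L0 miss wb→B0 [D]
8: W B3 → L0 hit [D]
9: R B5 → L2 miss [-]
10: W B3 → L0 hit [D]
11: W B3 → L0 hit [D]
12: W B0 → L0 miss wb→B3 [D]
13: W B0 → L0 hit [D]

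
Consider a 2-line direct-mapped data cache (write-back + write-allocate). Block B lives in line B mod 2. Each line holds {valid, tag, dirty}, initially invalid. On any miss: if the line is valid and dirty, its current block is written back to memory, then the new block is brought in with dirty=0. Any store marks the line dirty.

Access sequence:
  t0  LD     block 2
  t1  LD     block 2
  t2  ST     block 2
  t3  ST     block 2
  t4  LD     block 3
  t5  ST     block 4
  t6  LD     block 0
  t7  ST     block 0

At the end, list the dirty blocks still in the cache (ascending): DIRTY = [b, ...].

DIRTY = [0]

  0 | R B2 → L0 miss [-]
  1 | R B2 → L0 hit [-]
  2 | W B2 → L0 hit [D]
  3 | W B2 → L0 hit [D]
  4 | R B3 → L1 miss [-]
  5 | W B4 → L0 miss wb→B2 [D]
  6 | R B0 → L0 miss wb→B4 [-]
  7 | W B0 → L0 hit [D]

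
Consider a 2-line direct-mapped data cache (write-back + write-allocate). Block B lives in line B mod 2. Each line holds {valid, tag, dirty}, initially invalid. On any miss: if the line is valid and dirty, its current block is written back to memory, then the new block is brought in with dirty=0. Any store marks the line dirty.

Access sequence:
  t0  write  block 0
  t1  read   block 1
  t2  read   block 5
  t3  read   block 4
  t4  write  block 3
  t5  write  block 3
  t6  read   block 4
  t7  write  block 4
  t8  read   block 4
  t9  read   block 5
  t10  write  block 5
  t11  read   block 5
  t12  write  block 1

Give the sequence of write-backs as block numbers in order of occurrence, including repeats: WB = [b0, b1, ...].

0: W B0 -> L0 miss  d=D]
1: R B1 -> L1 miss  d=-]
2: R B5 -> L1 miss  d=-]
3: R B4 -> L0 miss wb->B0  d=-]
4: W B3 -> L1 miss  d=D]
5: W B3 -> L1 hit  d=D]
6: R B4 -> L0 hit  d=-]
7: W B4 -> L0 hit  d=D]
8: R B4 -> L0 hit  d=D]
9: R B5 -> L1 miss wb->B3  d=-]
10: W B5 -> L1 hit  d=D]
11: R B5 -> L1 hit  d=D]
12: W B1 -> L1 miss wb->B5  d=D]

WB = [0, 3, 5]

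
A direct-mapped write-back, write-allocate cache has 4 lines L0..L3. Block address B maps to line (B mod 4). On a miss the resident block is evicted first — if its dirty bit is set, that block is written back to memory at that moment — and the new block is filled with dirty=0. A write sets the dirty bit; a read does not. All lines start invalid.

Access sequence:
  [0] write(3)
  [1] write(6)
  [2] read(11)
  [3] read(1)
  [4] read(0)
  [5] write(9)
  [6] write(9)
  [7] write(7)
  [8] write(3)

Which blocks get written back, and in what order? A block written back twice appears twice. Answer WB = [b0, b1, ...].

0: W B3 → L3 miss [D]
1: W B6 → L2 miss [D]
2: R B11 → L3 miss wb→B3 [-]
3: R B1 → L1 miss [-]
4: R B0 → L0 miss [-]
5: W B9 → L1 miss [D]
6: W B9 → L1 hit [D]
7: W B7 → L3 miss [D]
8: W B3 → L3 miss wb→B7 [D]

WB = [3, 7]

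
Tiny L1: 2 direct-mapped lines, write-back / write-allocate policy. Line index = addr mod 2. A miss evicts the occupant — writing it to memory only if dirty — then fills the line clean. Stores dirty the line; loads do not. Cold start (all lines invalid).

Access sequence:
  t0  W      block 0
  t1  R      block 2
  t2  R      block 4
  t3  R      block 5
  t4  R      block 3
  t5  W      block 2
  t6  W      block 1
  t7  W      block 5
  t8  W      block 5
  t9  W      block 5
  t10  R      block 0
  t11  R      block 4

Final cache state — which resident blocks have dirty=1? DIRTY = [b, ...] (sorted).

0: W B0 -> L0 miss  d=D]
1: R B2 -> L0 miss wb->B0  d=-]
2: R B4 -> L0 miss  d=-]
3: R B5 -> L1 miss  d=-]
4: R B3 -> L1 miss  d=-]
5: W B2 -> L0 miss  d=D]
6: W B1 -> L1 miss  d=D]
7: W B5 -> L1 miss wb->B1  d=D]
8: W B5 -> L1 hit  d=D]
9: W B5 -> L1 hit  d=D]
10: R B0 -> L0 miss wb->B2  d=-]
11: R B4 -> L0 miss  d=-]

DIRTY = [5]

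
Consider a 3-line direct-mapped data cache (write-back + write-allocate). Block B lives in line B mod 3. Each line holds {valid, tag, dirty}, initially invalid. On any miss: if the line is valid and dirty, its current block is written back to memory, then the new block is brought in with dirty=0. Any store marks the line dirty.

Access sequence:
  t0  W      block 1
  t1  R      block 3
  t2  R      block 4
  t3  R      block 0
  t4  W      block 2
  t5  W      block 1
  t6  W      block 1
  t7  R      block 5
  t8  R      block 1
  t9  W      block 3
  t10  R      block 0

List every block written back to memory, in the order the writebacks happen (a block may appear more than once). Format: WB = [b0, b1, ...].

  0 | W B1 → L1 miss [D]
  1 | R B3 → L0 miss [-]
  2 | R B4 → L1 miss wb→B1 [-]
  3 | R B0 → L0 miss [-]
  4 | W B2 → L2 miss [D]
  5 | W B1 → L1 miss [D]
  6 | W B1 → L1 hit [D]
  7 | R B5 → L2 miss wb→B2 [-]
  8 | R B1 → L1 hit [D]
  9 | W B3 → L0 miss [D]
  10 | R B0 → L0 miss wb→B3 [-]

WB = [1, 2, 3]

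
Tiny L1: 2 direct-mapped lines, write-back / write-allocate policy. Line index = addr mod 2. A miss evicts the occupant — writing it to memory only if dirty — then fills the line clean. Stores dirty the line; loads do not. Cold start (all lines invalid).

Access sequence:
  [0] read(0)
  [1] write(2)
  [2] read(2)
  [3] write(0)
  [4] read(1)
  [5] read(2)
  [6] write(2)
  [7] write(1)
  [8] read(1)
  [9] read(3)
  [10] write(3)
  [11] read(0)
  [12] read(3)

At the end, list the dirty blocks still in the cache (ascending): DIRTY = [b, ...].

0: R B0 -> L0 miss  d=-]
1: W B2 -> L0 miss  d=D]
2: R B2 -> L0 hit  d=D]
3: W B0 -> L0 miss wb->B2  d=D]
4: R B1 -> L1 miss  d=-]
5: R B2 -> L0 miss wb->B0  d=-]
6: W B2 -> L0 hit  d=D]
7: W B1 -> L1 hit  d=D]
8: R B1 -> L1 hit  d=D]
9: R B3 -> L1 miss wb->B1  d=-]
10: W B3 -> L1 hit  d=D]
11: R B0 -> L0 miss wb->B2  d=-]
12: R B3 -> L1 hit  d=D]

DIRTY = [3]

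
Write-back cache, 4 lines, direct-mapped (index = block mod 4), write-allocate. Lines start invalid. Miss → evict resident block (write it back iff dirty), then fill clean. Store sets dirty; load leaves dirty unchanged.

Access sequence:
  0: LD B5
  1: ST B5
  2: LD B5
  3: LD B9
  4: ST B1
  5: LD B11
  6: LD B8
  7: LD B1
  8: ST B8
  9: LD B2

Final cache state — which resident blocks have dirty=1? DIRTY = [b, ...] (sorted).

0: R B5 -> L1 miss  d=-]
1: W B5 -> L1 hit  d=D]
2: R B5 -> L1 hit  d=D]
3: R B9 -> L1 miss wb->B5  d=-]
4: W B1 -> L1 miss  d=D]
5: R B11 -> L3 miss  d=-]
6: R B8 -> L0 miss  d=-]
7: R B1 -> L1 hit  d=D]
8: W B8 -> L0 hit  d=D]
9: R B2 -> L2 miss  d=-]

DIRTY = [1, 8]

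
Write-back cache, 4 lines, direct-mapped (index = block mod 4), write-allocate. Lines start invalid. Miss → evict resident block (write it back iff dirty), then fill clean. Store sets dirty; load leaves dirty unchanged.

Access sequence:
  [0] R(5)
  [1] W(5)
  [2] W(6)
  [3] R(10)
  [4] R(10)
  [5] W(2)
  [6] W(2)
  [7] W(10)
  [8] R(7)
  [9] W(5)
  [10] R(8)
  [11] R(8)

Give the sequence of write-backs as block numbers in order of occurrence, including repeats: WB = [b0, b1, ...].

WB = [6, 2]

0: R B5 → L1 miss [-]
1: W B5 → L1 hit [D]
2: W B6 → L2 miss [D]
3: R B10 → L2 miss wb→B6 [-]
4: R B10 → L2 hit [-]
5: W B2 → L2 miss [D]
6: W B2 → L2 hit [D]
7: W B10 → L2 miss wb→B2 [D]
8: R B7 → L3 miss [-]
9: W B5 → L1 hit [D]
10: R B8 → L0 miss [-]
11: R B8 → L0 hit [-]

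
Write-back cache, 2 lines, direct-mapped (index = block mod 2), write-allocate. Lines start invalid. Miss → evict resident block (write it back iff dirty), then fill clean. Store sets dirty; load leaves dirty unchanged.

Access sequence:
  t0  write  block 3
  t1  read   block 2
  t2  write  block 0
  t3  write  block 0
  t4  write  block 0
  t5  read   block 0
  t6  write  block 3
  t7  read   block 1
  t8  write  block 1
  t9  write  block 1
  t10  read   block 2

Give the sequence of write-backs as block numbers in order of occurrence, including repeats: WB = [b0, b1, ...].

WB = [3, 0]

  0 | W B3 → L1 miss [D]
  1 | R B2 → L0 miss [-]
  2 | W B0 → L0 miss [D]
  3 | W B0 → L0 hit [D]
  4 | W B0 → L0 hit [D]
  5 | R B0 → L0 hit [D]
  6 | W B3 → L1 hit [D]
  7 | R B1 → L1 miss wb→B3 [-]
  8 | W B1 → L1 hit [D]
  9 | W B1 → L1 hit [D]
  10 | R B2 → L0 miss wb→B0 [-]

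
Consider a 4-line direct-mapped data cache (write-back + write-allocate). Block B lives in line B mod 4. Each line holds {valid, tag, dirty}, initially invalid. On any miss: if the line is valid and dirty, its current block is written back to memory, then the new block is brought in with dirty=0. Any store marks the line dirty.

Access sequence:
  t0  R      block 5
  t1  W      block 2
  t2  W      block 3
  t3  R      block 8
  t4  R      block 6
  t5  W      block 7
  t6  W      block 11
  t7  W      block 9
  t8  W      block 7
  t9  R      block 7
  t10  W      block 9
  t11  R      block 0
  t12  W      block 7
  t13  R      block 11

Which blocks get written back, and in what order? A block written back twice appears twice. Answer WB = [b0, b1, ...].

WB = [2, 3, 7, 11, 7]

0: R B5 -> L1 miss  d=-]
1: W B2 -> L2 miss  d=D]
2: W B3 -> L3 miss  d=D]
3: R B8 -> L0 miss  d=-]
4: R B6 -> L2 miss wb->B2  d=-]
5: W B7 -> L3 miss wb->B3  d=D]
6: W B11 -> L3 miss wb->B7  d=D]
7: W B9 -> L1 miss  d=D]
8: W B7 -> L3 miss wb->B11  d=D]
9: R B7 -> L3 hit  d=D]
10: W B9 -> L1 hit  d=D]
11: R B0 -> L0 miss  d=-]
12: W B7 -> L3 hit  d=D]
13: R B11 -> L3 miss wb->B7  d=-]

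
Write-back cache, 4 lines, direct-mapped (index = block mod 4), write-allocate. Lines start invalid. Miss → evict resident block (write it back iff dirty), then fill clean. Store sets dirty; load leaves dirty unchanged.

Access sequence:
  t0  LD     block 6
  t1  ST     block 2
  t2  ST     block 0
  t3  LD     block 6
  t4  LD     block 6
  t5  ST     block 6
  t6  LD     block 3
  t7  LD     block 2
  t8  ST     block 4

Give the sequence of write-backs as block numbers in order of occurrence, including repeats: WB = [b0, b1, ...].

WB = [2, 6, 0]

  0 | R B6 → L2 miss [-]
  1 | W B2 → L2 miss [D]
  2 | W B0 → L0 miss [D]
  3 | R B6 → L2 miss wb→B2 [-]
  4 | R B6 → L2 hit [-]
  5 | W B6 → L2 hit [D]
  6 | R B3 → L3 miss [-]
  7 | R B2 → L2 miss wb→B6 [-]
  8 | W B4 → L0 miss wb→B0 [D]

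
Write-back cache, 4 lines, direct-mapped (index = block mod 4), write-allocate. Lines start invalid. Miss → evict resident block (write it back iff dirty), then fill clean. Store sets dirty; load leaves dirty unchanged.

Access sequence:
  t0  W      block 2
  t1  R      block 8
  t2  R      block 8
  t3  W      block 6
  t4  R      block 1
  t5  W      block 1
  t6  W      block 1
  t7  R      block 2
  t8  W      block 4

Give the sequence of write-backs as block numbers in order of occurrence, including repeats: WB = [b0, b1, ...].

0: W B2 -> L2 miss  d=D]
1: R B8 -> L0 miss  d=-]
2: R B8 -> L0 hit  d=-]
3: W B6 -> L2 miss wb->B2  d=D]
4: R B1 -> L1 miss  d=-]
5: W B1 -> L1 hit  d=D]
6: W B1 -> L1 hit  d=D]
7: R B2 -> L2 miss wb->B6  d=-]
8: W B4 -> L0 miss  d=D]

WB = [2, 6]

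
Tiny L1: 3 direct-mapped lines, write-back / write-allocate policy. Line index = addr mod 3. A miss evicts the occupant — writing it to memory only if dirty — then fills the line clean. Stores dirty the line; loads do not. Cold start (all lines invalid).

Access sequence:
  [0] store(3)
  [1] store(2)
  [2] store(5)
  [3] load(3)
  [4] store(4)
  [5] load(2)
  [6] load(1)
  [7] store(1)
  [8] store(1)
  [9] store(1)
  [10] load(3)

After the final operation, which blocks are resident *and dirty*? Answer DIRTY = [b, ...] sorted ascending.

0: W B3 -> L0 miss  d=D]
1: W B2 -> L2 miss  d=D]
2: W B5 -> L2 miss wb->B2  d=D]
3: R B3 -> L0 hit  d=D]
4: W B4 -> L1 miss  d=D]
5: R B2 -> L2 miss wb->B5  d=-]
6: R B1 -> L1 miss wb->B4  d=-]
7: W B1 -> L1 hit  d=D]
8: W B1 -> L1 hit  d=D]
9: W B1 -> L1 hit  d=D]
10: R B3 -> L0 hit  d=D]

DIRTY = [1, 3]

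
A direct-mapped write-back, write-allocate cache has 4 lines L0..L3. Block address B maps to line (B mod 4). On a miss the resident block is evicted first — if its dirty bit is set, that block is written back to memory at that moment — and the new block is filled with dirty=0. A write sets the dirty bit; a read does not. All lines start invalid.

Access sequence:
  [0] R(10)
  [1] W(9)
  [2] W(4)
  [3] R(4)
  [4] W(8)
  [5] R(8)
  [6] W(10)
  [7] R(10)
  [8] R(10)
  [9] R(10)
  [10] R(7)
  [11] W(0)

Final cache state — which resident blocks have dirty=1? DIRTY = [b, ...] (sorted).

0: R B10 → L2 miss [-]
1: W B9 → L1 miss [D]
2: W B4 → L0 miss [D]
3: R B4 → L0 hit [D]
4: W B8 → L0 miss wb→B4 [D]
5: R B8 → L0 hit [D]
6: W B10 → L2 hit [D]
7: R B10 → L2 hit [D]
8: R B10 → L2 hit [D]
9: R B10 → L2 hit [D]
10: R B7 → L3 miss [-]
11: W B0 → L0 miss wb→B8 [D]

DIRTY = [0, 9, 10]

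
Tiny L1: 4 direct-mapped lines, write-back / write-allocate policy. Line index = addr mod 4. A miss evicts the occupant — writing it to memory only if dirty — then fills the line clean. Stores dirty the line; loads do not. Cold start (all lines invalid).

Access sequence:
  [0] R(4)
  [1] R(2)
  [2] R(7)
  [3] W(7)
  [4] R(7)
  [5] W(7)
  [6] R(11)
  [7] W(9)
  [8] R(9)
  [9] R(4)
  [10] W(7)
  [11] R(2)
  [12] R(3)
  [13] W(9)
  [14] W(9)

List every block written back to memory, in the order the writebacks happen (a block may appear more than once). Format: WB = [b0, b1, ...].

WB = [7, 7]

0: R B4 -> L0 miss  d=-]
1: R B2 -> L2 miss  d=-]
2: R B7 -> L3 miss  d=-]
3: W B7 -> L3 hit  d=D]
4: R B7 -> L3 hit  d=D]
5: W B7 -> L3 hit  d=D]
6: R B11 -> L3 miss wb->B7  d=-]
7: W B9 -> L1 miss  d=D]
8: R B9 -> L1 hit  d=D]
9: R B4 -> L0 hit  d=-]
10: W B7 -> L3 miss  d=D]
11: R B2 -> L2 hit  d=-]
12: R B3 -> L3 miss wb->B7  d=-]
13: W B9 -> L1 hit  d=D]
14: W B9 -> L1 hit  d=D]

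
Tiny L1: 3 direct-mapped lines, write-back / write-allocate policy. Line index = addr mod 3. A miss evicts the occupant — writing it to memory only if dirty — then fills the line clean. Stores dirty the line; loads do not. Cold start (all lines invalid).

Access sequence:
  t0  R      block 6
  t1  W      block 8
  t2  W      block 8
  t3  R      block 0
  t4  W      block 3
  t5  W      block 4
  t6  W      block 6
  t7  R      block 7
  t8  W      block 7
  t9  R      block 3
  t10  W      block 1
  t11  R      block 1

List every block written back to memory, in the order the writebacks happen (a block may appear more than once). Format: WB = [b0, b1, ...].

  0 | R B6 → L0 miss [-]
  1 | W B8 → L2 miss [D]
  2 | W B8 → L2 hit [D]
  3 | R B0 → L0 miss [-]
  4 | W B3 → L0 miss [D]
  5 | W B4 → L1 miss [D]
  6 | W B6 → L0 miss wb→B3 [D]
  7 | R B7 → L1 miss wb→B4 [-]
  8 | W B7 → L1 hit [D]
  9 | R B3 → L0 miss wb→B6 [-]
  10 | W B1 → L1 miss wb→B7 [D]
  11 | R B1 → L1 hit [D]

WB = [3, 4, 6, 7]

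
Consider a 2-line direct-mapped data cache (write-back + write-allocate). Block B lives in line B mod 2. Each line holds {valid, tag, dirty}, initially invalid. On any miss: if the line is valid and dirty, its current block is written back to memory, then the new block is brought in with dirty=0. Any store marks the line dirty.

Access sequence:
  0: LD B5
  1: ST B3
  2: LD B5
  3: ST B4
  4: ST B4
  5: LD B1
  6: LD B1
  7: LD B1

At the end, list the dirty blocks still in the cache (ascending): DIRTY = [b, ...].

DIRTY = [4]

0: R B5 → L1 miss [-]
1: W B3 → L1 miss [D]
2: R B5 → L1 miss wb→B3 [-]
3: W B4 → L0 miss [D]
4: W B4 → L0 hit [D]
5: R B1 → L1 miss [-]
6: R B1 → L1 hit [-]
7: R B1 → L1 hit [-]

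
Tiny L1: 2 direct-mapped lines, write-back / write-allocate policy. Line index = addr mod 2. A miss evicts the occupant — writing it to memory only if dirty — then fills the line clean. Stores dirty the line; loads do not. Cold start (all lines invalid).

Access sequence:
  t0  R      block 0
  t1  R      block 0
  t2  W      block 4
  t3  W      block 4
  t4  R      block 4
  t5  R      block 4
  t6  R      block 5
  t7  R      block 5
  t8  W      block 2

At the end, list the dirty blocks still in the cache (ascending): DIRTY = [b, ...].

DIRTY = [2]

  0 | R B0 → L0 miss [-]
  1 | R B0 → L0 hit [-]
  2 | W B4 → L0 miss [D]
  3 | W B4 → L0 hit [D]
  4 | R B4 → L0 hit [D]
  5 | R B4 → L0 hit [D]
  6 | R B5 → L1 miss [-]
  7 | R B5 → L1 hit [-]
  8 | W B2 → L0 miss wb→B4 [D]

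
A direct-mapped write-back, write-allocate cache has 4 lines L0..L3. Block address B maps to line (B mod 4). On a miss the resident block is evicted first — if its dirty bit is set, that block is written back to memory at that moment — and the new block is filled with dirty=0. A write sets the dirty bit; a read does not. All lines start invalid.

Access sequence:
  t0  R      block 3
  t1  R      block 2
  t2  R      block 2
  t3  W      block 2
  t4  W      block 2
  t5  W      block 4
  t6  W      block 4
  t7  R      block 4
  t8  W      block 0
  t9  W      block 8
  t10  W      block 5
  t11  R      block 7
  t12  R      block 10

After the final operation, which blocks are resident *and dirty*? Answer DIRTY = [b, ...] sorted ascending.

DIRTY = [5, 8]

  0 | R B3 → L3 miss [-]
  1 | R B2 → L2 miss [-]
  2 | R B2 → L2 hit [-]
  3 | W B2 → L2 hit [D]
  4 | W B2 → L2 hit [D]
  5 | W B4 → L0 miss [D]
  6 | W B4 → L0 hit [D]
  7 | R B4 → L0 hit [D]
  8 | W B0 → L0 miss wb→B4 [D]
  9 | W B8 → L0 miss wb→B0 [D]
  10 | W B5 → L1 miss [D]
  11 | R B7 → L3 miss [-]
  12 | R B10 → L2 miss wb→B2 [-]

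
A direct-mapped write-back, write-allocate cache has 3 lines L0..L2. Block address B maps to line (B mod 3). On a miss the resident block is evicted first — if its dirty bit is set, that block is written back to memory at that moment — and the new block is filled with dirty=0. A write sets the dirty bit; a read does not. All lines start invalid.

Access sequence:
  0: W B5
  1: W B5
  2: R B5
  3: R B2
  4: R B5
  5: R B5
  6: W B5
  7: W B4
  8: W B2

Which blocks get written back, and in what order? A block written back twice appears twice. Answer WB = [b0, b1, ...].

  0 | W B5 → L2 miss [D]
  1 | W B5 → L2 hit [D]
  2 | R B5 → L2 hit [D]
  3 | R B2 → L2 miss wb→B5 [-]
  4 | R B5 → L2 miss [-]
  5 | R B5 → L2 hit [-]
  6 | W B5 → L2 hit [D]
  7 | W B4 → L1 miss [D]
  8 | W B2 → L2 miss wb→B5 [D]

WB = [5, 5]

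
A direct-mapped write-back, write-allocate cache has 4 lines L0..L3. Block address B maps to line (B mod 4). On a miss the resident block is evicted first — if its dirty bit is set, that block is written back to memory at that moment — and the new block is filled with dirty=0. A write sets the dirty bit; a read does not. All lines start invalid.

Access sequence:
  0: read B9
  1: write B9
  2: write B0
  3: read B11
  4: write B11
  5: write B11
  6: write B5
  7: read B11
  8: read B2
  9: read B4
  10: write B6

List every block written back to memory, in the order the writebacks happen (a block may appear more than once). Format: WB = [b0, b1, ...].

WB = [9, 0]

0: R B9 → L1 miss [-]
1: W B9 → L1 hit [D]
2: W B0 → L0 miss [D]
3: R B11 → L3 miss [-]
4: W B11 → L3 hit [D]
5: W B11 → L3 hit [D]
6: W B5 → L1 miss wb→B9 [D]
7: R B11 → L3 hit [D]
8: R B2 → L2 miss [-]
9: R B4 → L0 miss wb→B0 [-]
10: W B6 → L2 miss [D]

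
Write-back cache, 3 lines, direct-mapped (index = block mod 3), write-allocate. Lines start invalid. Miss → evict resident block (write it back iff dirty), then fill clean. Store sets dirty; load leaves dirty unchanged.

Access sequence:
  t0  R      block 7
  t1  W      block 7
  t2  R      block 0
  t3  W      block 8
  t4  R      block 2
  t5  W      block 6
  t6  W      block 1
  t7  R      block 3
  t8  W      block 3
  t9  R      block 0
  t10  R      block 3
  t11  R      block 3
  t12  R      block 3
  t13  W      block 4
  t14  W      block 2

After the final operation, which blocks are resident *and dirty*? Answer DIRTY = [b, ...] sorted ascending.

0: R B7 → L1 miss [-]
1: W B7 → L1 hit [D]
2: R B0 → L0 miss [-]
3: W B8 → L2 miss [D]
4: R B2 → L2 miss wb→B8 [-]
5: W B6 → L0 miss [D]
6: W B1 → L1 miss wb→B7 [D]
7: R B3 → L0 miss wb→B6 [-]
8: W B3 → L0 hit [D]
9: R B0 → L0 miss wb→B3 [-]
10: R B3 → L0 miss [-]
11: R B3 → L0 hit [-]
12: R B3 → L0 hit [-]
13: W B4 → L1 miss wb→B1 [D]
14: W B2 → L2 hit [D]

DIRTY = [2, 4]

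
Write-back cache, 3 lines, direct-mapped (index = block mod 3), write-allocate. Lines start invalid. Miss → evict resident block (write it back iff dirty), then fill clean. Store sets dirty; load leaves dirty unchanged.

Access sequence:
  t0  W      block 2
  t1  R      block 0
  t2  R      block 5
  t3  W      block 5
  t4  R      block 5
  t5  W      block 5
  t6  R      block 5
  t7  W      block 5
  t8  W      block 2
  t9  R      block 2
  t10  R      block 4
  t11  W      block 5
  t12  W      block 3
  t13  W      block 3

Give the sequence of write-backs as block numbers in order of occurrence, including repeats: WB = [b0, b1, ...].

WB = [2, 5, 2]

0: W B2 → L2 miss [D]
1: R B0 → L0 miss [-]
2: R B5 → L2 miss wb→B2 [-]
3: W B5 → L2 hit [D]
4: R B5 → L2 hit [D]
5: W B5 → L2 hit [D]
6: R B5 → L2 hit [D]
7: W B5 → L2 hit [D]
8: W B2 → L2 miss wb→B5 [D]
9: R B2 → L2 hit [D]
10: R B4 → L1 miss [-]
11: W B5 → L2 miss wb→B2 [D]
12: W B3 → L0 miss [D]
13: W B3 → L0 hit [D]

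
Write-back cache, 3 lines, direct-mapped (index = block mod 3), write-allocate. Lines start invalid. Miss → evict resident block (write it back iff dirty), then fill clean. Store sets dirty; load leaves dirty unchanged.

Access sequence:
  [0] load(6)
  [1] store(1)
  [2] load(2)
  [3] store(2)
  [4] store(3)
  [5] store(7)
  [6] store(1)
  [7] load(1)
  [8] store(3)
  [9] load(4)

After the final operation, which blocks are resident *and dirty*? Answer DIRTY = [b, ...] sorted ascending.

0: R B6 -> L0 miss  d=-]
1: W B1 -> L1 miss  d=D]
2: R B2 -> L2 miss  d=-]
3: W B2 -> L2 hit  d=D]
4: W B3 -> L0 miss  d=D]
5: W B7 -> L1 miss wb->B1  d=D]
6: W B1 -> L1 miss wb->B7  d=D]
7: R B1 -> L1 hit  d=D]
8: W B3 -> L0 hit  d=D]
9: R B4 -> L1 miss wb->B1  d=-]

DIRTY = [2, 3]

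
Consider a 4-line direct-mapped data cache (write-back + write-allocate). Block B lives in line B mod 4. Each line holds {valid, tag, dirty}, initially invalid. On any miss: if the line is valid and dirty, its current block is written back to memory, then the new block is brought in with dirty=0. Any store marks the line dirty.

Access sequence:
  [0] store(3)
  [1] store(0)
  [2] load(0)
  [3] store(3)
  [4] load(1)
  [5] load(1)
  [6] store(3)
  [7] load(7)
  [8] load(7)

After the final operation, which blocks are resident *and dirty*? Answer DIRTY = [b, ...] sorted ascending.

DIRTY = [0]

0: W B3 -> L3 miss  d=D]
1: W B0 -> L0 miss  d=D]
2: R B0 -> L0 hit  d=D]
3: W B3 -> L3 hit  d=D]
4: R B1 -> L1 miss  d=-]
5: R B1 -> L1 hit  d=-]
6: W B3 -> L3 hit  d=D]
7: R B7 -> L3 miss wb->B3  d=-]
8: R B7 -> L3 hit  d=-]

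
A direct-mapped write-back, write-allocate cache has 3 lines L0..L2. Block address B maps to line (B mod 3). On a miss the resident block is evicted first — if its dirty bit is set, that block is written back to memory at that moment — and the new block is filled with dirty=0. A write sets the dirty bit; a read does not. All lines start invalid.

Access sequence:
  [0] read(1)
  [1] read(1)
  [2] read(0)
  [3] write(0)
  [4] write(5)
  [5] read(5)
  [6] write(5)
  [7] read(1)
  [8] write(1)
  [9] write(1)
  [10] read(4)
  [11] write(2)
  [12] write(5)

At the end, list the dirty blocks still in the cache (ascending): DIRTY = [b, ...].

DIRTY = [0, 5]

  0 | R B1 → L1 miss [-]
  1 | R B1 → L1 hit [-]
  2 | R B0 → L0 miss [-]
  3 | W B0 → L0 hit [D]
  4 | W B5 → L2 miss [D]
  5 | R B5 → L2 hit [D]
  6 | W B5 → L2 hit [D]
  7 | R B1 → L1 hit [-]
  8 | W B1 → L1 hit [D]
  9 | W B1 → L1 hit [D]
  10 | R B4 → L1 miss wb→B1 [-]
  11 | W B2 → L2 miss wb→B5 [D]
  12 | W B5 → L2 miss wb→B2 [D]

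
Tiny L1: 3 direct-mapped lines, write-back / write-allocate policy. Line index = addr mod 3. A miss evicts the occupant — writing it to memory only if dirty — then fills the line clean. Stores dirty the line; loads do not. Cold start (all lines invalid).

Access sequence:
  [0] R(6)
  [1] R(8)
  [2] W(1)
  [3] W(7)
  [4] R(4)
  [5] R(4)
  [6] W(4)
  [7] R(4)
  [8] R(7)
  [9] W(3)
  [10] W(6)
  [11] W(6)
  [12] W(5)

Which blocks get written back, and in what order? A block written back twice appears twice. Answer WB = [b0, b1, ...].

WB = [1, 7, 4, 3]

  0 | R B6 → L0 miss [-]
  1 | R B8 → L2 miss [-]
  2 | W B1 → L1 miss [D]
  3 | W B7 → L1 miss wb→B1 [D]
  4 | R B4 → L1 miss wb→B7 [-]
  5 | R B4 → L1 hit [-]
  6 | W B4 → L1 hit [D]
  7 | R B4 → L1 hit [D]
  8 | R B7 → L1 miss wb→B4 [-]
  9 | W B3 → L0 miss [D]
  10 | W B6 → L0 miss wb→B3 [D]
  11 | W B6 → L0 hit [D]
  12 | W B5 → L2 miss [D]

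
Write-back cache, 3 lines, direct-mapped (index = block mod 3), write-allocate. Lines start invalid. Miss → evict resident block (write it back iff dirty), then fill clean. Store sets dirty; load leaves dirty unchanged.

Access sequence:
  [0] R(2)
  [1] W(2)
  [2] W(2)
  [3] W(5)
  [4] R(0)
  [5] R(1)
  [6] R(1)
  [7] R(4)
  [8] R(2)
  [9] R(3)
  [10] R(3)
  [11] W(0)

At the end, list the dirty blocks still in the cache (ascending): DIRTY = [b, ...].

DIRTY = [0]

0: R B2 → L2 miss [-]
1: W B2 → L2 hit [D]
2: W B2 → L2 hit [D]
3: W B5 → L2 miss wb→B2 [D]
4: R B0 → L0 miss [-]
5: R B1 → L1 miss [-]
6: R B1 → L1 hit [-]
7: R B4 → L1 miss [-]
8: R B2 → L2 miss wb→B5 [-]
9: R B3 → L0 miss [-]
10: R B3 → L0 hit [-]
11: W B0 → L0 miss [D]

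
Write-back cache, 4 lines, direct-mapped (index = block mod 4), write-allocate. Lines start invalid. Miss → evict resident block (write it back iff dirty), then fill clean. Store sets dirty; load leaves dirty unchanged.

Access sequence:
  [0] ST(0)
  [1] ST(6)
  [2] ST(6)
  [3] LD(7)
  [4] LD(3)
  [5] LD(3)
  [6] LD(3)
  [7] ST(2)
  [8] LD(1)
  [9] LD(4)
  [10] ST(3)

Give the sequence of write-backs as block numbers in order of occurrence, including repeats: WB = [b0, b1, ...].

WB = [6, 0]

  0 | W B0 → L0 miss [D]
  1 | W B6 → L2 miss [D]
  2 | W B6 → L2 hit [D]
  3 | R B7 → L3 miss [-]
  4 | R B3 → L3 miss [-]
  5 | R B3 → L3 hit [-]
  6 | R B3 → L3 hit [-]
  7 | W B2 → L2 miss wb→B6 [D]
  8 | R B1 → L1 miss [-]
  9 | R B4 → L0 miss wb→B0 [-]
  10 | W B3 → L3 hit [D]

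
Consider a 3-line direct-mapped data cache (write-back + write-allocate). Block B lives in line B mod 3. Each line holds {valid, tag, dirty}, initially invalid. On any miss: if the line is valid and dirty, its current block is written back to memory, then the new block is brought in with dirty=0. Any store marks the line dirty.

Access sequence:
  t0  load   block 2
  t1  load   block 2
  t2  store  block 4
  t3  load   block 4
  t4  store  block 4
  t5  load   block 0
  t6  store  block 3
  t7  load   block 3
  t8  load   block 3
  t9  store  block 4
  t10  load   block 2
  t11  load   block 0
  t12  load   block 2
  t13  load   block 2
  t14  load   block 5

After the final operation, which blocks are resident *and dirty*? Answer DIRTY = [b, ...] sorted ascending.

0: R B2 -> L2 miss  d=-]
1: R B2 -> L2 hit  d=-]
2: W B4 -> L1 miss  d=D]
3: R B4 -> L1 hit  d=D]
4: W B4 -> L1 hit  d=D]
5: R B0 -> L0 miss  d=-]
6: W B3 -> L0 miss  d=D]
7: R B3 -> L0 hit  d=D]
8: R B3 -> L0 hit  d=D]
9: W B4 -> L1 hit  d=D]
10: R B2 -> L2 hit  d=-]
11: R B0 -> L0 miss wb->B3  d=-]
12: R B2 -> L2 hit  d=-]
13: R B2 -> L2 hit  d=-]
14: R B5 -> L2 miss  d=-]

DIRTY = [4]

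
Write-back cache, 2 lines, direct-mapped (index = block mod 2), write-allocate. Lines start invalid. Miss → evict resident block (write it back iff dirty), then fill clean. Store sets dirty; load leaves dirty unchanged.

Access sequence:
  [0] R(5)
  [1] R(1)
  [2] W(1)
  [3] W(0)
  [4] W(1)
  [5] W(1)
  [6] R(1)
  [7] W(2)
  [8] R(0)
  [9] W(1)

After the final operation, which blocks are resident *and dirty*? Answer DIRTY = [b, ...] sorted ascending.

0: R B5 -> L1 miss  d=-]
1: R B1 -> L1 miss  d=-]
2: W B1 -> L1 hit  d=D]
3: W B0 -> L0 miss  d=D]
4: W B1 -> L1 hit  d=D]
5: W B1 -> L1 hit  d=D]
6: R B1 -> L1 hit  d=D]
7: W B2 -> L0 miss wb->B0  d=D]
8: R B0 -> L0 miss wb->B2  d=-]
9: W B1 -> L1 hit  d=D]

DIRTY = [1]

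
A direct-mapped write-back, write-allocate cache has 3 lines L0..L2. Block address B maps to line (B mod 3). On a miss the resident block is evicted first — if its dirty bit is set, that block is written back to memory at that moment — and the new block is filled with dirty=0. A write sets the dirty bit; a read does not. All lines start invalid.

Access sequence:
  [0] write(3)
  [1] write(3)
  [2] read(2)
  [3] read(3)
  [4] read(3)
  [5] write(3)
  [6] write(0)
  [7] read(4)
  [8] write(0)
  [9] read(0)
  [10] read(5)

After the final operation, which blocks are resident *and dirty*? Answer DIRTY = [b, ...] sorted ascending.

0: W B3 → L0 miss [D]
1: W B3 → L0 hit [D]
2: R B2 → L2 miss [-]
3: R B3 → L0 hit [D]
4: R B3 → L0 hit [D]
5: W B3 → L0 hit [D]
6: W B0 → L0 miss wb→B3 [D]
7: R B4 → L1 miss [-]
8: W B0 → L0 hit [D]
9: R B0 → L0 hit [D]
10: R B5 → L2 miss [-]

DIRTY = [0]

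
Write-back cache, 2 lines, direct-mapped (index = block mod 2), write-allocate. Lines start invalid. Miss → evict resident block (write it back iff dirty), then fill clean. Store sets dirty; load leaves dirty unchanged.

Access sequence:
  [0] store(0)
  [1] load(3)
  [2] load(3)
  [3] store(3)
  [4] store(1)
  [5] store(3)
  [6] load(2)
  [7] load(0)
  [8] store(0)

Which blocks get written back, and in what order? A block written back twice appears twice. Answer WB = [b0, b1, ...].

  0 | W B0 → L0 miss [D]
  1 | R B3 → L1 miss [-]
  2 | R B3 → L1 hit [-]
  3 | W B3 → L1 hit [D]
  4 | W B1 → L1 miss wb→B3 [D]
  5 | W B3 → L1 miss wb→B1 [D]
  6 | R B2 → L0 miss wb→B0 [-]
  7 | R B0 → L0 miss [-]
  8 | W B0 → L0 hit [D]

WB = [3, 1, 0]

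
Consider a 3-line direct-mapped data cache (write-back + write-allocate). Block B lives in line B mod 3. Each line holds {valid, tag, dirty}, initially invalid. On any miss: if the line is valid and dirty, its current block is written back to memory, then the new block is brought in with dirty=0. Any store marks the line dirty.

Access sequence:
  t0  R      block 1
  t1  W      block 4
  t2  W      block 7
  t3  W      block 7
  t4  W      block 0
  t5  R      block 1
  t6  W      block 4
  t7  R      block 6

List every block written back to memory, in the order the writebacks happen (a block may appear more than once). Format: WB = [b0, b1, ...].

WB = [4, 7, 0]

  0 | R B1 → L1 miss [-]
  1 | W B4 → L1 miss [D]
  2 | W B7 → L1 miss wb→B4 [D]
  3 | W B7 → L1 hit [D]
  4 | W B0 → L0 miss [D]
  5 | R B1 → L1 miss wb→B7 [-]
  6 | W B4 → L1 miss [D]
  7 | R B6 → L0 miss wb→B0 [-]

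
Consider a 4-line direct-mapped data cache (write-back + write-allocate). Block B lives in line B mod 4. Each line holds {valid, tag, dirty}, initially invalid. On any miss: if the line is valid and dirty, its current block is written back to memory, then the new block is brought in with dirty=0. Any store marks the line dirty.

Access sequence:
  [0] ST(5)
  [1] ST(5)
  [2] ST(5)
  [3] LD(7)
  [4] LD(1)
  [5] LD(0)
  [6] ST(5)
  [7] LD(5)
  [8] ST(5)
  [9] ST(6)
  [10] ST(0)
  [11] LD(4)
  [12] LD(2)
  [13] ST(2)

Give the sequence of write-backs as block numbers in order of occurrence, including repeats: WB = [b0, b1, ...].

WB = [5, 0, 6]

  0 | W B5 → L1 miss [D]
  1 | W B5 → L1 hit [D]
  2 | W B5 → L1 hit [D]
  3 | R B7 → L3 miss [-]
  4 | R B1 → L1 miss wb→B5 [-]
  5 | R B0 → L0 miss [-]
  6 | W B5 → L1 miss [D]
  7 | R B5 → L1 hit [D]
  8 | W B5 → L1 hit [D]
  9 | W B6 → L2 miss [D]
  10 | W B0 → L0 hit [D]
  11 | R B4 → L0 miss wb→B0 [-]
  12 | R B2 → L2 miss wb→B6 [-]
  13 | W B2 → L2 hit [D]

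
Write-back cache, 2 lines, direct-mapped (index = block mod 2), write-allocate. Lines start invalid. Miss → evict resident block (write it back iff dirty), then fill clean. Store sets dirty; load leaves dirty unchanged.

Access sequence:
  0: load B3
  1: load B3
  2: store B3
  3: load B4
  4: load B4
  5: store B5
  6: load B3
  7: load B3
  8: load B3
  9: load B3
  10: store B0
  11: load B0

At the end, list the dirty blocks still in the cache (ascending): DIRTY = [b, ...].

  0 | R B3 → L1 miss [-]
  1 | R B3 → L1 hit [-]
  2 | W B3 → L1 hit [D]
  3 | R B4 → L0 miss [-]
  4 | R B4 → L0 hit [-]
  5 | W B5 → L1 miss wb→B3 [D]
  6 | R B3 → L1 miss wb→B5 [-]
  7 | R B3 → L1 hit [-]
  8 | R B3 → L1 hit [-]
  9 | R B3 → L1 hit [-]
  10 | W B0 → L0 miss [D]
  11 | R B0 → L0 hit [D]

DIRTY = [0]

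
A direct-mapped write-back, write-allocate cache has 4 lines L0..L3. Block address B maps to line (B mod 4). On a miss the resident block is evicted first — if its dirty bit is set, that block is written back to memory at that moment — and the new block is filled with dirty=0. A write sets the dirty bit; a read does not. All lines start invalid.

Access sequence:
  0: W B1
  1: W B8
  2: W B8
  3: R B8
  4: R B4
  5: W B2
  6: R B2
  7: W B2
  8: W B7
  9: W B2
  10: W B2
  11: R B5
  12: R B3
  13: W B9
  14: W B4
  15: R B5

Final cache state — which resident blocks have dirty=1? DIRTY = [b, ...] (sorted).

DIRTY = [2, 4]

0: W B1 -> L1 miss  d=D]
1: W B8 -> L0 miss  d=D]
2: W B8 -> L0 hit  d=D]
3: R B8 -> L0 hit  d=D]
4: R B4 -> L0 miss wb->B8  d=-]
5: W B2 -> L2 miss  d=D]
6: R B2 -> L2 hit  d=D]
7: W B2 -> L2 hit  d=D]
8: W B7 -> L3 miss  d=D]
9: W B2 -> L2 hit  d=D]
10: W B2 -> L2 hit  d=D]
11: R B5 -> L1 miss wb->B1  d=-]
12: R B3 -> L3 miss wb->B7  d=-]
13: W B9 -> L1 miss  d=D]
14: W B4 -> L0 hit  d=D]
15: R B5 -> L1 miss wb->B9  d=-]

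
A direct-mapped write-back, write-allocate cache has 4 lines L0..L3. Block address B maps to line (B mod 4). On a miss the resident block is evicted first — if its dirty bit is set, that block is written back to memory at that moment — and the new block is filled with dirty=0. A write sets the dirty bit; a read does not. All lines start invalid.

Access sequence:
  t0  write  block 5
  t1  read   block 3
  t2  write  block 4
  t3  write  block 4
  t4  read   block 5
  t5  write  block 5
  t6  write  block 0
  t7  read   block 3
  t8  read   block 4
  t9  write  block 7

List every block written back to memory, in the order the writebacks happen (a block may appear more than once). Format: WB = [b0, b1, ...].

WB = [4, 0]

0: W B5 → L1 miss [D]
1: R B3 → L3 miss [-]
2: W B4 → L0 miss [D]
3: W B4 → L0 hit [D]
4: R B5 → L1 hit [D]
5: W B5 → L1 hit [D]
6: W B0 → L0 miss wb→B4 [D]
7: R B3 → L3 hit [-]
8: R B4 → L0 miss wb→B0 [-]
9: W B7 → L3 miss [D]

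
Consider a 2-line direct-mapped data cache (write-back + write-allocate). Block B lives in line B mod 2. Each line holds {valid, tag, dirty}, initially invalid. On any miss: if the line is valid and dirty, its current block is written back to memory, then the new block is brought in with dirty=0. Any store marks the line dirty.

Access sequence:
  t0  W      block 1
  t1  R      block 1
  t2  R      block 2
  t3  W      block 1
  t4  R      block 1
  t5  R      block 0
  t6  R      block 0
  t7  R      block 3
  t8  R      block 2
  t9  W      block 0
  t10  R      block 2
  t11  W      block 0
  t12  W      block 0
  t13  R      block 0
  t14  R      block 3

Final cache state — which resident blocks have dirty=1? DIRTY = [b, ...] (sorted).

DIRTY = [0]

0: W B1 → L1 miss [D]
1: R B1 → L1 hit [D]
2: R B2 → L0 miss [-]
3: W B1 → L1 hit [D]
4: R B1 → L1 hit [D]
5: R B0 → L0 miss [-]
6: R B0 → L0 hit [-]
7: R B3 → L1 miss wb→B1 [-]
8: R B2 → L0 miss [-]
9: W B0 → L0 miss [D]
10: R B2 → L0 miss wb→B0 [-]
11: W B0 → L0 miss [D]
12: W B0 → L0 hit [D]
13: R B0 → L0 hit [D]
14: R B3 → L1 hit [-]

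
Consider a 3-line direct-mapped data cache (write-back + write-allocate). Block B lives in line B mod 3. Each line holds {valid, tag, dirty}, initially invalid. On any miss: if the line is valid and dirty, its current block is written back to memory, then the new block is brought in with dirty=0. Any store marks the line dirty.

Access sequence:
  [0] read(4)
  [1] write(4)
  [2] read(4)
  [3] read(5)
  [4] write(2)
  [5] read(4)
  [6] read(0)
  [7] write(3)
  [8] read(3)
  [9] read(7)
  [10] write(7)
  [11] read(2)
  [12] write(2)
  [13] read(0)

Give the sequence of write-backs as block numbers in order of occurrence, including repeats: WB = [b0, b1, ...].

WB = [4, 3]

0: R B4 -> L1 miss  d=-]
1: W B4 -> L1 hit  d=D]
2: R B4 -> L1 hit  d=D]
3: R B5 -> L2 miss  d=-]
4: W B2 -> L2 miss  d=D]
5: R B4 -> L1 hit  d=D]
6: R B0 -> L0 miss  d=-]
7: W B3 -> L0 miss  d=D]
8: R B3 -> L0 hit  d=D]
9: R B7 -> L1 miss wb->B4  d=-]
10: W B7 -> L1 hit  d=D]
11: R B2 -> L2 hit  d=D]
12: W B2 -> L2 hit  d=D]
13: R B0 -> L0 miss wb->B3  d=-]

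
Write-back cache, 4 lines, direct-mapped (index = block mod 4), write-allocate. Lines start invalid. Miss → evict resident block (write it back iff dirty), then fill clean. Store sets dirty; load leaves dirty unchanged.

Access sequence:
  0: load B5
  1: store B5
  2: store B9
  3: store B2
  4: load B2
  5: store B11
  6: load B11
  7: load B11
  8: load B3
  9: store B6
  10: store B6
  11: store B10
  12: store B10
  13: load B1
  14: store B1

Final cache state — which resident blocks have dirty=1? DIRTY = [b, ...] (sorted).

DIRTY = [1, 10]

0: R B5 → L1 miss [-]
1: W B5 → L1 hit [D]
2: W B9 → L1 miss wb→B5 [D]
3: W B2 → L2 miss [D]
4: R B2 → L2 hit [D]
5: W B11 → L3 miss [D]
6: R B11 → L3 hit [D]
7: R B11 → L3 hit [D]
8: R B3 → L3 miss wb→B11 [-]
9: W B6 → L2 miss wb→B2 [D]
10: W B6 → L2 hit [D]
11: W B10 → L2 miss wb→B6 [D]
12: W B10 → L2 hit [D]
13: R B1 → L1 miss wb→B9 [-]
14: W B1 → L1 hit [D]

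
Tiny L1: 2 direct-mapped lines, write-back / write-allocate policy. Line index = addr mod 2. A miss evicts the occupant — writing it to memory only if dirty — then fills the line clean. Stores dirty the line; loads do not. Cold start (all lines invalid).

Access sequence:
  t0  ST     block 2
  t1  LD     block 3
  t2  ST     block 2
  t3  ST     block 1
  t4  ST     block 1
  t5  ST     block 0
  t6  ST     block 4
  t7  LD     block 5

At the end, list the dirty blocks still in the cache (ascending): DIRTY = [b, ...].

DIRTY = [4]

0: W B2 → L0 miss [D]
1: R B3 → L1 miss [-]
2: W B2 → L0 hit [D]
3: W B1 → L1 miss [D]
4: W B1 → L1 hit [D]
5: W B0 → L0 miss wb→B2 [D]
6: W B4 → L0 miss wb→B0 [D]
7: R B5 → L1 miss wb→B1 [-]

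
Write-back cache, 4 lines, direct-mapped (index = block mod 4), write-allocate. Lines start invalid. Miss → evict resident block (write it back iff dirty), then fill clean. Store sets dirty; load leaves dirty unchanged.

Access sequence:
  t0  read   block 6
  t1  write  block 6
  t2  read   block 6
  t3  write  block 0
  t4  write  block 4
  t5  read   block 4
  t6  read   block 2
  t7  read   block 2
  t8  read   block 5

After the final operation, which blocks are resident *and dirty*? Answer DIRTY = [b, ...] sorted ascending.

0: R B6 → L2 miss [-]
1: W B6 → L2 hit [D]
2: R B6 → L2 hit [D]
3: W B0 → L0 miss [D]
4: W B4 → L0 miss wb→B0 [D]
5: R B4 → L0 hit [D]
6: R B2 → L2 miss wb→B6 [-]
7: R B2 → L2 hit [-]
8: R B5 → L1 miss [-]

DIRTY = [4]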